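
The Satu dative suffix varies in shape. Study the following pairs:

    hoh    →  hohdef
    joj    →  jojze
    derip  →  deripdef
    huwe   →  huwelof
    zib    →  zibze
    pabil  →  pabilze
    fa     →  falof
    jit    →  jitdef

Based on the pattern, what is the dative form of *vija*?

vijalof

The pattern is voicing of the final sound: -def when the stem ends in a voiceless consonant (*hoh*, *derip*, *jit*); -ze when the stem ends in a voiced consonant (*joj*, *zib*, *pabil*); -lof when the stem ends in a vowel (*huwe*, *fa*).
*vija*: final sound = /a/, a vowel → -lof → *vijalof*.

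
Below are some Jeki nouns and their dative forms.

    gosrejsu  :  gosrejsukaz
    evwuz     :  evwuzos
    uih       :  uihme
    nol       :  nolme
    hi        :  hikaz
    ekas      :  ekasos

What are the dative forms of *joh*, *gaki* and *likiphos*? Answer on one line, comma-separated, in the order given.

The alternation tracks the final sound of the stem — -os when the stem ends in a sibilant (*evwuz*, *ekas*); -me when the stem ends in a non-sibilant consonant (*uih*, *nol*); -kaz when the stem ends in a vowel (*gosrejsu*, *hi*).
Since the final sound of *joh* is /h/ (a non-sibilant consonant), it takes -me, giving *johme*.
*gaki*: final sound = /i/, a vowel → -kaz → *gakikaz*.
Since the final sound of *likiphos* is /s/ (a sibilant), it takes -os, giving *likiphosos*.

johme, gakikaz, likiphosos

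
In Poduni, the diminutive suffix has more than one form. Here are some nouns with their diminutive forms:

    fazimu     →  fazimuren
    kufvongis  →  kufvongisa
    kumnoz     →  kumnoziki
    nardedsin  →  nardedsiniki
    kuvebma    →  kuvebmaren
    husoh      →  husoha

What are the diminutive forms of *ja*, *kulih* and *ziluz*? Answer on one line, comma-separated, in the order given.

The suffix is conditioned by the final sound: -a when the stem ends in a voiceless consonant (*kufvongis*, *husoh*); -iki when the stem ends in a voiced consonant (*kumnoz*, *nardedsin*); -ren when the stem ends in a vowel (*fazimu*, *kuvebma*).
Since the final sound of *ja* is /a/ (a vowel), it takes -ren, giving *jaren*.
The final sound of *kulih* is /h/, which is a voiceless consonant, so the suffix is -a, giving *kuliha*.
Since the final sound of *ziluz* is /z/ (a voiced consonant), it takes -iki, giving *ziluziki*.

jaren, kuliha, ziluziki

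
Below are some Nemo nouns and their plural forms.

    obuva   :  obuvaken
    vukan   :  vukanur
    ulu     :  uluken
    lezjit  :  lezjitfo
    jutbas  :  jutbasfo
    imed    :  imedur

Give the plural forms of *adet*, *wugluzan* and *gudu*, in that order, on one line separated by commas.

The suffix is conditioned by the final sound: -fo when the stem ends in a voiceless consonant (*lezjit*, *jutbas*); -ur when the stem ends in a voiced consonant (*vukan*, *imed*); -ken when the stem ends in a vowel (*obuva*, *ulu*).
Since the final sound of *adet* is /t/ (a voiceless consonant), it takes -fo, giving *adetfo*.
The final sound of *wugluzan* is /n/, which is a voiced consonant, so the suffix is -ur, giving *wugluzanur*.
*gudu* — final sound /u/ (a vowel) → -ken → *guduken*.

adetfo, wugluzanur, guduken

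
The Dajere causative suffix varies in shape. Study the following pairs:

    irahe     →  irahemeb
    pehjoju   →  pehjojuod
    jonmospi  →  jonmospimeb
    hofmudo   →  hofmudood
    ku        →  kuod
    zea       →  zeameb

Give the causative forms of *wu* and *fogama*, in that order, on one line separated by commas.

wuod, fogamameb

The alternation tracks the last vowel of the stem — -od when the last vowel of the stem is a rounded vowel (*pehjoju*, *hofmudo*, *ku*); -meb when the last vowel of the stem is an unrounded vowel (*irahe*, *jonmospi*, *zea*).
The last vowel of *wu* is /u/, which is a rounded vowel, so the suffix is -od, giving *wuod*.
*fogama* — last vowel /a/ (an unrounded vowel) → -meb → *fogamameb*.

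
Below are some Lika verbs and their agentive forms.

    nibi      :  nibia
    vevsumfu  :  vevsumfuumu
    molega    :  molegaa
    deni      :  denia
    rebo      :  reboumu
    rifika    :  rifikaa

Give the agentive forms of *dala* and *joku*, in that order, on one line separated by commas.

dalaa, jokuumu

The pattern is rounding harmony: -umu when the last vowel of the stem is a rounded vowel (*vevsumfu*, *rebo*); -a when the last vowel of the stem is an unrounded vowel (*nibi*, *molega*, *deni*, *rifika*).
*dala* — last vowel /a/ (an unrounded vowel) → -a → *dalaa*.
Since the last vowel of *joku* is /u/ (a rounded vowel), it takes -umu, giving *jokuumu*.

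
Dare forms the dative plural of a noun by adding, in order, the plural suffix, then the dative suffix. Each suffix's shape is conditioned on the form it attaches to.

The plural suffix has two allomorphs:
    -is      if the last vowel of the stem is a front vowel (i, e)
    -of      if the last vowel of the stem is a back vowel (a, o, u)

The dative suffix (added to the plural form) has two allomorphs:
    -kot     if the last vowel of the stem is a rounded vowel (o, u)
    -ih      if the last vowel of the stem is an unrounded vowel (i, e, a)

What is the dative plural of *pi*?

The last vowel of *pi* is /i/, which is a front vowel, so the plural suffix is -is, giving *piis*.
Since the last vowel of the plural form *piis* is /i/ (an unrounded vowel), it takes -ih, giving *piisih*.

piisih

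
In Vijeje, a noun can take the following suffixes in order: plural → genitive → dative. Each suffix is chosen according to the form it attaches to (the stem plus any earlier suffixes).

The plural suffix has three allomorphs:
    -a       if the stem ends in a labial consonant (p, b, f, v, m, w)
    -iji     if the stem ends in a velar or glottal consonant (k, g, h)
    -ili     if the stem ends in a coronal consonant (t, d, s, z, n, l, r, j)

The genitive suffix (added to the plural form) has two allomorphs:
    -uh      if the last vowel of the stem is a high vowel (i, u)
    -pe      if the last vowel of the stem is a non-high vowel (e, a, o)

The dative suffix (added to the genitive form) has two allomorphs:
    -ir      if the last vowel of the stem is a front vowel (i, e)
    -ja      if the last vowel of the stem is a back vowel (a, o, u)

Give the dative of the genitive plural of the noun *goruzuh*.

*goruzuh*: final consonant = /h/, velar/glottal → -iji → *goruzuhiji*.
Since the last vowel of the plural form *goruzuhiji* is /i/ (a high vowel), it takes -uh, giving *goruzuhijiuh*.
The genitive form *goruzuhijiuh* — last vowel /u/ (a back vowel) → -ja → *goruzuhijiuhja*.

goruzuhijiuhja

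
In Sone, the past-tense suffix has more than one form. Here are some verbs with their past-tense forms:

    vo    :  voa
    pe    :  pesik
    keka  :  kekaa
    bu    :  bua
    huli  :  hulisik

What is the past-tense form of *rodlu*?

rodlua

The pattern is front/back vowel harmony: -sik when the last vowel of the stem is a front vowel (*pe*, *huli*); -a when the last vowel of the stem is a back vowel (*vo*, *keka*, *bu*).
Since the last vowel of *rodlu* is /u/ (a back vowel), it takes -a, giving *rodlua*.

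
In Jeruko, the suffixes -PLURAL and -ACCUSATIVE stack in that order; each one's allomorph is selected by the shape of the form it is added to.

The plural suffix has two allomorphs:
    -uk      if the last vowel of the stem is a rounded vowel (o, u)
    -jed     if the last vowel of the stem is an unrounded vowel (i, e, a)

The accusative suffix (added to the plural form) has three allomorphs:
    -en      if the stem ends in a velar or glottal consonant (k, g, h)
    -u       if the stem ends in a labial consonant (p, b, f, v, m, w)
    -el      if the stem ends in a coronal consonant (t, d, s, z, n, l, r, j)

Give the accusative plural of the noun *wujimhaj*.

The last vowel of *wujimhaj* is /a/, which is an unrounded vowel, so the plural suffix is -jed, giving *wujimhajjed*.
The plural form *wujimhajjed* — final consonant /d/ (coronal) → -el → *wujimhajjedel*.

wujimhajjedel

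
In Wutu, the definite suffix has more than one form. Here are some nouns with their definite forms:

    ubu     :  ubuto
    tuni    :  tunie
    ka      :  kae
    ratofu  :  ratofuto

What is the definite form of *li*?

lie

The suffix is conditioned by the last vowel: -to when the last vowel of the stem is a rounded vowel (*ubu*, *ratofu*); -e when the last vowel of the stem is an unrounded vowel (*tuni*, *ka*).
The last vowel of *li* is /i/, which is an unrounded vowel, so the suffix is -e, giving *lie*.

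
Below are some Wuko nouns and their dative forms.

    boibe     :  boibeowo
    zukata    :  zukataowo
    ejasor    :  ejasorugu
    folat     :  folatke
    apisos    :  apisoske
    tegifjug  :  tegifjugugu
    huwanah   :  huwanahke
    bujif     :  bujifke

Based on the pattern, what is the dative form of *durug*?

durugugu

The alternation tracks the final sound of the stem — -ke when the stem ends in a voiceless consonant (*folat*, *apisos*, *huwanah*, *bujif*); -ugu when the stem ends in a voiced consonant (*ejasor*, *tegifjug*); -owo when the stem ends in a vowel (*boibe*, *zukata*).
Since the final sound of *durug* is /g/ (a voiced consonant), it takes -ugu, giving *durugugu*.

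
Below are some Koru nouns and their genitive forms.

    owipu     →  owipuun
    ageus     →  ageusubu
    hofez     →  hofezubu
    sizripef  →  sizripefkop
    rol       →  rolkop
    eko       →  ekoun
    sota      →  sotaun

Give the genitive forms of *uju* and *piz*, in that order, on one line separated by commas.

The suffix is conditioned by the final sound: -ubu when the stem ends in a sibilant (*ageus*, *hofez*); -kop when the stem ends in a non-sibilant consonant (*sizripef*, *rol*); -un when the stem ends in a vowel (*owipu*, *eko*, *sota*).
Since the final sound of *uju* is /u/ (a vowel), it takes -un, giving *ujuun*.
*piz*: final sound = /z/, a sibilant → -ubu → *pizubu*.

ujuun, pizubu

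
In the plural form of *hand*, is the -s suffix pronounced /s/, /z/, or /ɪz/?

/z/

The stem *hand* ends in a voiced non-sibilant sound.
The plural suffix surfaces as /ɪz/ after sibilants, /s/ after other voiceless consonants, and /z/ after other voiced sounds.
So the plural -s on *hand* is pronounced /z/.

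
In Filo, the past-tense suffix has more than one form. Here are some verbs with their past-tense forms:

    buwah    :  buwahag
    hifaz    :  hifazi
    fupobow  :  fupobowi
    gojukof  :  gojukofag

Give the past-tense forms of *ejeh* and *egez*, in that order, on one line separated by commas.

ejehag, egezi

The pattern is voicing of the final consonant: -ag when the stem ends in a voiceless consonant (*buwah*, *gojukof*); -i when the stem ends in a voiced consonant (*hifaz*, *fupobow*).
*ejeh* — final consonant /h/ (voiceless) → -ag → *ejehag*.
*egez* — final consonant /z/ (voiced) → -i → *egezi*.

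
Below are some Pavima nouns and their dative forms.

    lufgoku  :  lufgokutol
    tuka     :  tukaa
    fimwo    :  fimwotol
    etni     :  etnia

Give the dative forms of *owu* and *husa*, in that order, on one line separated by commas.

The alternation tracks the last vowel of the stem — -tol when the last vowel of the stem is a rounded vowel (*lufgoku*, *fimwo*); -a when the last vowel of the stem is an unrounded vowel (*tuka*, *etni*).
*owu* — last vowel /u/ (a rounded vowel) → -tol → *owutol*.
The last vowel of *husa* is /a/, which is an unrounded vowel, so the suffix is -a, giving *husaa*.

owutol, husaa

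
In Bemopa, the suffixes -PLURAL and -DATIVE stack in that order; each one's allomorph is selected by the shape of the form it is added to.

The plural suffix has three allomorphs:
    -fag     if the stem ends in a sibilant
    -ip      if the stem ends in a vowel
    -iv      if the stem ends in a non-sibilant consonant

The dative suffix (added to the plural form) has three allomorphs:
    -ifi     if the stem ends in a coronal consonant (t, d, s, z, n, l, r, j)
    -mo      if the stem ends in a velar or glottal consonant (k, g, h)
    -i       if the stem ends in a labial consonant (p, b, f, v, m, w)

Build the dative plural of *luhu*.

*luhu* — final sound /u/ (a vowel) → -ip → *luhuip*.
The plural form *luhuip*: final consonant = /p/, labial → -i → *luhuipi*.

luhuipi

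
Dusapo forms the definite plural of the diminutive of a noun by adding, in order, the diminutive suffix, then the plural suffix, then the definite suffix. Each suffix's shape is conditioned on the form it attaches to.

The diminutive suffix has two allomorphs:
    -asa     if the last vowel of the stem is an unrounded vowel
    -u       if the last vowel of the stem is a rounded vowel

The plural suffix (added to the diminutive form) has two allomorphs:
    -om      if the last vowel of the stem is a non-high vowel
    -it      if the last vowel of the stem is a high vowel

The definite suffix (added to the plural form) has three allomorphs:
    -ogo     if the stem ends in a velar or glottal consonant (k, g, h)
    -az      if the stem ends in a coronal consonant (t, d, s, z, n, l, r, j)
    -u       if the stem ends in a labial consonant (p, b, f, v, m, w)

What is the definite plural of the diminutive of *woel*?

*woel*: last vowel = /e/, an unrounded vowel → -asa → *woelasa*.
Since the last vowel of the diminutive form *woelasa* is /a/ (a non-high vowel), it takes -om, giving *woelasaom*.
The plural form *woelasaom*: final consonant = /m/, labial → -u → *woelasaomu*.

woelasaomu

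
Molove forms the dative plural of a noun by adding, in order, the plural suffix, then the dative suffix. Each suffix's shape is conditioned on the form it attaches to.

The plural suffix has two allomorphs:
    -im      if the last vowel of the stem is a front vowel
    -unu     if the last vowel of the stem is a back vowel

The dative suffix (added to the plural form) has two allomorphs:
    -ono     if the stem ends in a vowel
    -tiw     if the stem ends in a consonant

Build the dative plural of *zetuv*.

Since the last vowel of *zetuv* is /u/ (a back vowel), it takes -unu, giving *zetuvunu*.
Since the final sound of the plural form *zetuvunu* is /u/ (a vowel), it takes -ono, giving *zetuvunuono*.

zetuvunuono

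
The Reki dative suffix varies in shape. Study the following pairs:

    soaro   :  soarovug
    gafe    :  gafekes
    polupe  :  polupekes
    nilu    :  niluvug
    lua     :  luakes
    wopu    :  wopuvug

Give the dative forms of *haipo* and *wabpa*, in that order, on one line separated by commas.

The suffix is conditioned by the last vowel: -vug when the last vowel of the stem is a rounded vowel (*soaro*, *nilu*, *wopu*); -kes when the last vowel of the stem is an unrounded vowel (*gafe*, *polupe*, *lua*).
*haipo* — last vowel /o/ (a rounded vowel) → -vug → *haipovug*.
*wabpa*: last vowel = /a/, an unrounded vowel → -kes → *wabpakes*.

haipovug, wabpakes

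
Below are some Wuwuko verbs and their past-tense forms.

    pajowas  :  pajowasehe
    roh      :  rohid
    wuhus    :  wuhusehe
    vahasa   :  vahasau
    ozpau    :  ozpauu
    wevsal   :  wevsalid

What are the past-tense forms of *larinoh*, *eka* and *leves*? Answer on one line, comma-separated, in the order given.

larinohid, ekau, levesehe

Looking at the final sound of each stem: -ehe when the stem ends in a sibilant (*pajowas*, *wuhus*); -id when the stem ends in a non-sibilant consonant (*roh*, *wevsal*); -u when the stem ends in a vowel (*vahasa*, *ozpau*).
The final sound of *larinoh* is /h/, which is a non-sibilant consonant, so the suffix is -id, giving *larinohid*.
*eka* — final sound /a/ (a vowel) → -u → *ekau*.
*leves* — final sound /s/ (a sibilant) → -ehe → *levesehe*.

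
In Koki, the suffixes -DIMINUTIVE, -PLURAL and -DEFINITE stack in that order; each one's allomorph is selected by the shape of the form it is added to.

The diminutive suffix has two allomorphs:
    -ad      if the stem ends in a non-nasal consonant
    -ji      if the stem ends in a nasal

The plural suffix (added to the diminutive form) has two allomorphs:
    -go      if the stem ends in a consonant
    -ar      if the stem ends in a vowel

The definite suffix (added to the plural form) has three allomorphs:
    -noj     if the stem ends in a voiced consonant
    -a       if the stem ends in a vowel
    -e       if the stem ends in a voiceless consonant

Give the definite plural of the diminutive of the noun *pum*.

The final consonant of *pum* is /m/, which is a nasal, so the diminutive suffix is -ji, giving *pumji*.
Since the final sound of the diminutive form *pumji* is /i/ (a vowel), it takes -ar, giving *pumjiar*.
The plural form *pumjiar*: final sound = /r/, a voiced consonant → -noj → *pumjiarnoj*.

pumjiarnoj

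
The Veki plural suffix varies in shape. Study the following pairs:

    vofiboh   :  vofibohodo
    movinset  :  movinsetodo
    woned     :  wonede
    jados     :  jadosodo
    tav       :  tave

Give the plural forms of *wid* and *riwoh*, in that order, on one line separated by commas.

wide, riwohodo

The pattern is voicing of the final consonant: -odo when the stem ends in a voiceless consonant (*vofiboh*, *movinset*, *jados*); -e when the stem ends in a voiced consonant (*woned*, *tav*).
*wid* — final consonant /d/ (voiced) → -e → *wide*.
The final consonant of *riwoh* is /h/, which is voiceless, so the suffix is -odo, giving *riwohodo*.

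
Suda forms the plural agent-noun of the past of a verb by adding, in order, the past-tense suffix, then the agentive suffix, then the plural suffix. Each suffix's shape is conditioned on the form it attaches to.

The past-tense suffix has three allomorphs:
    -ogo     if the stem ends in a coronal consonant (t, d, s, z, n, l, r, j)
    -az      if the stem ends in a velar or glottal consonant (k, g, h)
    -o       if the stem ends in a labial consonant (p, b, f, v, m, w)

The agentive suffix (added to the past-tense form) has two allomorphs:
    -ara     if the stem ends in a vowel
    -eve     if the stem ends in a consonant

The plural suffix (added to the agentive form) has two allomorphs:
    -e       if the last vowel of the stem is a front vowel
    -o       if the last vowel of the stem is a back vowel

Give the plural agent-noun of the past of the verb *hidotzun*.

The final consonant of *hidotzun* is /n/, which is coronal, so the past-tense suffix is -ogo, giving *hidotzunogo*.
The past-tense form *hidotzunogo* — final sound /o/ (a vowel) → -ara → *hidotzunogoara*.
The agentive form *hidotzunogoara*: last vowel = /a/, a back vowel → -o → *hidotzunogoarao*.

hidotzunogoarao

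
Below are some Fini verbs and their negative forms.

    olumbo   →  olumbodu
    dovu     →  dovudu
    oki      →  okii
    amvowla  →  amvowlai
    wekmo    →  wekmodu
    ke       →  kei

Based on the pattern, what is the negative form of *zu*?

zudu

Looking at the last vowel of each stem: -du when the last vowel of the stem is a rounded vowel (*olumbo*, *dovu*, *wekmo*); -i when the last vowel of the stem is an unrounded vowel (*oki*, *amvowla*, *ke*).
*zu* — last vowel /u/ (a rounded vowel) → -du → *zudu*.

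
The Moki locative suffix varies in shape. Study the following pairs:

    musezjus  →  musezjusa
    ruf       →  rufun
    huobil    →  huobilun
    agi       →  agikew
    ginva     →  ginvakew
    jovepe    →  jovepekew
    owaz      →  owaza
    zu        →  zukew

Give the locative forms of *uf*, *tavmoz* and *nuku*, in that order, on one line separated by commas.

ufun, tavmoza, nukukew

The suffix is conditioned by the final sound: -a when the stem ends in a sibilant (*musezjus*, *owaz*); -un when the stem ends in a non-sibilant consonant (*ruf*, *huobil*); -kew when the stem ends in a vowel (*agi*, *ginva*, *jovepe*, *zu*).
*uf*: final sound = /f/, a non-sibilant consonant → -un → *ufun*.
The final sound of *tavmoz* is /z/, which is a sibilant, so the suffix is -a, giving *tavmoza*.
Since the final sound of *nuku* is /u/ (a vowel), it takes -kew, giving *nukukew*.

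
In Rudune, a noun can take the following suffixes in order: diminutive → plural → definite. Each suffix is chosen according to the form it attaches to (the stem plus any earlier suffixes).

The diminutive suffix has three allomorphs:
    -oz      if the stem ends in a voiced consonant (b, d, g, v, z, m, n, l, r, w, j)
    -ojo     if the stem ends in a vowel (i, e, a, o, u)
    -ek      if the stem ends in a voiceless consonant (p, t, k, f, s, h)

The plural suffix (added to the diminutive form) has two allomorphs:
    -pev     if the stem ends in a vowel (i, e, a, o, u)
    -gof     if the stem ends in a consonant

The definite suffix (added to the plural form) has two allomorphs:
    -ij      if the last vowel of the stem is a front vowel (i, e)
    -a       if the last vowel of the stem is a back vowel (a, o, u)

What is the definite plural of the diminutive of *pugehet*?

The final sound of *pugehet* is /t/, which is a voiceless consonant, so the diminutive suffix is -ek, giving *pugehetek*.
The diminutive form *pugehetek* — final sound /k/ (a consonant) → -gof → *pugehetekgof*.
The last vowel of the plural form *pugehetekgof* is /o/, which is a back vowel, so the definite suffix is -a, giving *pugehetekgofa*.

pugehetekgofa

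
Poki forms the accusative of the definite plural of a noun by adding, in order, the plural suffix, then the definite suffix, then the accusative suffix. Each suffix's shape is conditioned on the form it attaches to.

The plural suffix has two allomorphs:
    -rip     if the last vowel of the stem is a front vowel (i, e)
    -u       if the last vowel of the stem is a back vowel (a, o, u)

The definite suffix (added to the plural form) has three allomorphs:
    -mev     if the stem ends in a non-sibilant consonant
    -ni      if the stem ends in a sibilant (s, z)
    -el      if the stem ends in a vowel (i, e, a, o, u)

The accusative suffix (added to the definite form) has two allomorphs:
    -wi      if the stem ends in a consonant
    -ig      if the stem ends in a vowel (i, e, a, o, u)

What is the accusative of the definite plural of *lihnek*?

Since the last vowel of *lihnek* is /e/ (a front vowel), it takes -rip, giving *lihnekrip*.
The final sound of the plural form *lihnekrip* is /p/, which is a non-sibilant consonant, so the definite suffix is -mev, giving *lihnekripmev*.
The definite form *lihnekripmev* — final sound /v/ (a consonant) → -wi → *lihnekripmevwi*.

lihnekripmevwi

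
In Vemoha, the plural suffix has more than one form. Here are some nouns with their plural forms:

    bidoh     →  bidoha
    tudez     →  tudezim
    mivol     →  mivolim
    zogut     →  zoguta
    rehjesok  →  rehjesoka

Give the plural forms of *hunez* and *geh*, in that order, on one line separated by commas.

hunezim, geha

Looking at the final consonant of each stem: -a when the stem ends in a voiceless consonant (*bidoh*, *zogut*, *rehjesok*); -im when the stem ends in a voiced consonant (*tudez*, *mivol*).
*hunez*: final consonant = /z/, voiced → -im → *hunezim*.
Since the final consonant of *geh* is /h/ (voiceless), it takes -a, giving *geha*.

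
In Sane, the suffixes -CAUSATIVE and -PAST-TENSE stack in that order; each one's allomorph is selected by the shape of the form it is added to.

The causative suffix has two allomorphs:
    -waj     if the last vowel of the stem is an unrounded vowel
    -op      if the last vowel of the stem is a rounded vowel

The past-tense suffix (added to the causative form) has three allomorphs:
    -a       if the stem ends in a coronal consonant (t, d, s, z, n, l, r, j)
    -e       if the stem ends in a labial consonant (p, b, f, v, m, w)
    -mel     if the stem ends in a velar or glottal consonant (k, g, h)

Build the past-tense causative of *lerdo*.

The last vowel of *lerdo* is /o/, which is a rounded vowel, so the causative suffix is -op, giving *lerdoop*.
The causative form *lerdoop*: final consonant = /p/, labial → -e → *lerdoope*.

lerdoope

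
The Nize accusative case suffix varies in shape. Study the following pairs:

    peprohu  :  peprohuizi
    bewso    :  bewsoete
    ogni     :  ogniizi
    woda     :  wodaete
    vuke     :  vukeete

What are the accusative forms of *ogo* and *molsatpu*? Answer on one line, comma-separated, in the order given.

ogoete, molsatpuizi

Looking at the last vowel of each stem: -izi when the last vowel of the stem is a high vowel (*peprohu*, *ogni*); -ete when the last vowel of the stem is a non-high vowel (*bewso*, *woda*, *vuke*).
Since the last vowel of *ogo* is /o/ (a non-high vowel), it takes -ete, giving *ogoete*.
Since the last vowel of *molsatpu* is /u/ (a high vowel), it takes -izi, giving *molsatpuizi*.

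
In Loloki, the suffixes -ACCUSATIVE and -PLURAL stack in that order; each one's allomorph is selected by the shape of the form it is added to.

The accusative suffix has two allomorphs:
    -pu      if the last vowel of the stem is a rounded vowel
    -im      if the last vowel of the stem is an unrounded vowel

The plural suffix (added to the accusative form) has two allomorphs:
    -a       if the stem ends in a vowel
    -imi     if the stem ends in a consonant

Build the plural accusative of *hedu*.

The last vowel of *hedu* is /u/, which is a rounded vowel, so the accusative suffix is -pu, giving *hedupu*.
The final sound of the accusative form *hedupu* is /u/, which is a vowel, so the plural suffix is -a, giving *hedupua*.

hedupua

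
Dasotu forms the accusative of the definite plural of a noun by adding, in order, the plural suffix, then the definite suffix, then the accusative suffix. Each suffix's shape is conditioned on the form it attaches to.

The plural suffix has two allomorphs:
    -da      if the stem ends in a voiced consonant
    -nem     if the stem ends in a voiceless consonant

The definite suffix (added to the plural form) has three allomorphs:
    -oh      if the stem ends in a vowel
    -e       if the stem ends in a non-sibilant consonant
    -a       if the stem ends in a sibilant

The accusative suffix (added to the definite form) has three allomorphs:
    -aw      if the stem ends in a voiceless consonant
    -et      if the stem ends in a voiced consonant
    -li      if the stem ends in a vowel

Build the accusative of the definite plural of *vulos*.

*vulos*: final consonant = /s/, voiceless → -nem → *vulosnem*.
The final sound of the plural form *vulosnem* is /m/, which is a non-sibilant consonant, so the definite suffix is -e, giving *vulosneme*.
The final sound of the definite form *vulosneme* is /e/, which is a vowel, so the accusative suffix is -li, giving *vulosnemeli*.

vulosnemeli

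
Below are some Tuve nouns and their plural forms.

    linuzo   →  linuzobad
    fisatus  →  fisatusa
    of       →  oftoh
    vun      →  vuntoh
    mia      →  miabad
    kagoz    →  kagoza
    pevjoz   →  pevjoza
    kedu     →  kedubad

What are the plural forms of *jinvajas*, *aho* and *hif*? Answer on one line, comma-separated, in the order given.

jinvajasa, ahobad, hiftoh

The suffix is conditioned by the final sound: -a when the stem ends in a sibilant (*fisatus*, *kagoz*, *pevjoz*); -toh when the stem ends in a non-sibilant consonant (*of*, *vun*); -bad when the stem ends in a vowel (*linuzo*, *mia*, *kedu*).
Since the final sound of *jinvajas* is /s/ (a sibilant), it takes -a, giving *jinvajasa*.
The final sound of *aho* is /o/, which is a vowel, so the suffix is -bad, giving *ahobad*.
*hif*: final sound = /f/, a non-sibilant consonant → -toh → *hiftoh*.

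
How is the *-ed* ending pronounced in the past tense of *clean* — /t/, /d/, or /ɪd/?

/d/

The stem *clean* ends in a voiced sound other than /d/.
The -ed suffix is realized as /ɪd/ after /t, d/; as /t/ after other voiceless consonants; and as /d/ after other voiced sounds.
So -ed on *clean* is pronounced /d/.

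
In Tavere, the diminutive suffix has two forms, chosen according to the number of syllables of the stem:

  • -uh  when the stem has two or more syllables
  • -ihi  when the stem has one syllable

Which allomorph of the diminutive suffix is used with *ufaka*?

*ufaka* (3 syllables) → -uh.

-uh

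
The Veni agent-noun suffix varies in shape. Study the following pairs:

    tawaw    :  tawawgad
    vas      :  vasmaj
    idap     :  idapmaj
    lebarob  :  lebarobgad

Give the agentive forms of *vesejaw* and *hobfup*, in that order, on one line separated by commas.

vesejawgad, hobfupmaj

The suffix is conditioned by the final consonant: -maj when the stem ends in a voiceless consonant (*vas*, *idap*); -gad when the stem ends in a voiced consonant (*tawaw*, *lebarob*).
Since the final consonant of *vesejaw* is /w/ (voiced), it takes -gad, giving *vesejawgad*.
*hobfup*: final consonant = /p/, voiceless → -maj → *hobfupmaj*.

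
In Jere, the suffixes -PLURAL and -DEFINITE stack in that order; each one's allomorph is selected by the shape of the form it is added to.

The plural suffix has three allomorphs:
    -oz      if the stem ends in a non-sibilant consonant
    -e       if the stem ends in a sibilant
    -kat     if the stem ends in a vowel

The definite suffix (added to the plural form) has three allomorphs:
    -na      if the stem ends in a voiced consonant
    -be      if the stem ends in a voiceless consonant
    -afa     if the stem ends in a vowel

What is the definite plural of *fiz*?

Since the final sound of *fiz* is /z/ (a sibilant), it takes -e, giving *fize*.
The plural form *fize*: final sound = /e/, a vowel → -afa → *fizeafa*.

fizeafa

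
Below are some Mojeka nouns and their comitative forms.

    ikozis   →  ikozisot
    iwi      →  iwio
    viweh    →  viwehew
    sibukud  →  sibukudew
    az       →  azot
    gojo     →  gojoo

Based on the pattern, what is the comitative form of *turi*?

turio

The suffix is conditioned by the final sound: -ot when the stem ends in a sibilant (*ikozis*, *az*); -ew when the stem ends in a non-sibilant consonant (*viweh*, *sibukud*); -o when the stem ends in a vowel (*iwi*, *gojo*).
*turi* — final sound /i/ (a vowel) → -o → *turio*.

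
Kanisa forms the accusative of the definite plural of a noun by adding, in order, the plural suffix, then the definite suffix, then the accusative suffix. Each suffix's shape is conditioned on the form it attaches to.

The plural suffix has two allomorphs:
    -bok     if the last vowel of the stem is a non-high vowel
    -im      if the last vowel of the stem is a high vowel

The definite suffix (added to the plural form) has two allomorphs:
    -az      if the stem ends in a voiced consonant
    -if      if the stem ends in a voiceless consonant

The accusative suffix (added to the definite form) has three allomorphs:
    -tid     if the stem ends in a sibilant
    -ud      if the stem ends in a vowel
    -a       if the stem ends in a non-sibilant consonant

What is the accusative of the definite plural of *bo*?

Since the last vowel of *bo* is /o/ (a non-high vowel), it takes -bok, giving *bobok*.
The plural form *bobok* — final consonant /k/ (voiceless) → -if → *bobokif*.
Since the final sound of the definite form *bobokif* is /f/ (a non-sibilant consonant), it takes -a, giving *bobokifa*.

bobokifa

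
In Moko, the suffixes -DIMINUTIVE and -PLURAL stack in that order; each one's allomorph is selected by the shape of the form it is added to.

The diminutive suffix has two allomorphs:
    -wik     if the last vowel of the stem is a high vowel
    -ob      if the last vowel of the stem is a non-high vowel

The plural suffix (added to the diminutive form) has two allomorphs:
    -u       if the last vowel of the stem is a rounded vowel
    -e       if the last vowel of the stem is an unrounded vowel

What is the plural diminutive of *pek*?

pekobu

*pek* — last vowel /e/ (a non-high vowel) → -ob → *pekob*.
The last vowel of the diminutive form *pekob* is /o/, which is a rounded vowel, so the plural suffix is -u, giving *pekobu*.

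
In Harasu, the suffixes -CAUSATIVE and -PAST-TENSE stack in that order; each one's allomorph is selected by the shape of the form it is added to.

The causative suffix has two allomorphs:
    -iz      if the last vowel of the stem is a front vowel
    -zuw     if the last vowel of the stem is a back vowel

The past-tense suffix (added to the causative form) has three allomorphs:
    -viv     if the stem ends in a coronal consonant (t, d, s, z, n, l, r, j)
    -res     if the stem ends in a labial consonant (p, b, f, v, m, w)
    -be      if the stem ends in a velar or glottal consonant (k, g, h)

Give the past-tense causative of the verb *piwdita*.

piwditazuwres

*piwdita* — last vowel /a/ (a back vowel) → -zuw → *piwditazuw*.
The causative form *piwditazuw* — final consonant /w/ (labial) → -res → *piwditazuwres*.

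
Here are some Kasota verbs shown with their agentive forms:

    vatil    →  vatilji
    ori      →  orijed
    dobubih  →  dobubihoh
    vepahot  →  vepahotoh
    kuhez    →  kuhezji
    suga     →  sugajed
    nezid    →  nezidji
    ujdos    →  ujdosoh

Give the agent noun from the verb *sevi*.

sevijed

The suffix is conditioned by the final sound: -oh when the stem ends in a voiceless consonant (*dobubih*, *vepahot*, *ujdos*); -ji when the stem ends in a voiced consonant (*vatil*, *kuhez*, *nezid*); -jed when the stem ends in a vowel (*ori*, *suga*).
The final sound of *sevi* is /i/, which is a vowel, so the suffix is -jed, giving *sevijed*.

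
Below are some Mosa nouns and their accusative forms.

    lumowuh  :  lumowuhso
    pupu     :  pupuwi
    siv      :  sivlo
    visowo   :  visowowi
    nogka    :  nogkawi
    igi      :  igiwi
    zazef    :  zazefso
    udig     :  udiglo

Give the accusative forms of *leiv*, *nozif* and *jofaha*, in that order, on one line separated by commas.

The alternation tracks the final sound of the stem — -so when the stem ends in a voiceless consonant (*lumowuh*, *zazef*); -lo when the stem ends in a voiced consonant (*siv*, *udig*); -wi when the stem ends in a vowel (*pupu*, *visowo*, *nogka*, *igi*).
*leiv*: final sound = /v/, a voiced consonant → -lo → *leivlo*.
*nozif* — final sound /f/ (a voiceless consonant) → -so → *nozifso*.
Since the final sound of *jofaha* is /a/ (a vowel), it takes -wi, giving *jofahawi*.

leivlo, nozifso, jofahawi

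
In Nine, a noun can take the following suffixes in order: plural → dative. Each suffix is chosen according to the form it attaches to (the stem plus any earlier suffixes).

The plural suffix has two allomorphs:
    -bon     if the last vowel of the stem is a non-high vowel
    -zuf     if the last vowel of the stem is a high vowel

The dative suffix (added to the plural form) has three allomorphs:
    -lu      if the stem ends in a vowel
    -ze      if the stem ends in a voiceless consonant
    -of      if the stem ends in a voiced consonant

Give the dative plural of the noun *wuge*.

wugebonof

*wuge* — last vowel /e/ (a non-high vowel) → -bon → *wugebon*.
The plural form *wugebon* — final sound /n/ (a voiced consonant) → -of → *wugebonof*.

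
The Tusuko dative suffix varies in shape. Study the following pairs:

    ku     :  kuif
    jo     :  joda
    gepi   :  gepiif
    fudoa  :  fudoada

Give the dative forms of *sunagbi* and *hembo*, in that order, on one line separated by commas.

sunagbiif, hemboda

The alternation tracks the last vowel of the stem — -if when the last vowel of the stem is a high vowel (*ku*, *gepi*); -da when the last vowel of the stem is a non-high vowel (*jo*, *fudoa*).
*sunagbi*: last vowel = /i/, a high vowel → -if → *sunagbiif*.
*hembo* — last vowel /o/ (a non-high vowel) → -da → *hemboda*.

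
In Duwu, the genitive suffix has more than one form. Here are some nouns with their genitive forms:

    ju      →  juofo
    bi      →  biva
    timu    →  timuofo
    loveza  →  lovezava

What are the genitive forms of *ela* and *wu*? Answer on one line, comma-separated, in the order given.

Looking at the last vowel of each stem: -ofo when the last vowel of the stem is a rounded vowel (*ju*, *timu*); -va when the last vowel of the stem is an unrounded vowel (*bi*, *loveza*).
Since the last vowel of *ela* is /a/ (an unrounded vowel), it takes -va, giving *elava*.
*wu*: last vowel = /u/, a rounded vowel → -ofo → *wuofo*.

elava, wuofo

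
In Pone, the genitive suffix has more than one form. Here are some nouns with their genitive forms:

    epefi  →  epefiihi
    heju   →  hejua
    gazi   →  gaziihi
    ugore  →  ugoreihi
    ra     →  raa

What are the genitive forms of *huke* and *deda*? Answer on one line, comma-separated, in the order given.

hukeihi, dedaa

The alternation tracks the last vowel of the stem — -ihi when the last vowel of the stem is a front vowel (*epefi*, *gazi*, *ugore*); -a when the last vowel of the stem is a back vowel (*heju*, *ra*).
*huke*: last vowel = /e/, a front vowel → -ihi → *hukeihi*.
Since the last vowel of *deda* is /a/ (a back vowel), it takes -a, giving *dedaa*.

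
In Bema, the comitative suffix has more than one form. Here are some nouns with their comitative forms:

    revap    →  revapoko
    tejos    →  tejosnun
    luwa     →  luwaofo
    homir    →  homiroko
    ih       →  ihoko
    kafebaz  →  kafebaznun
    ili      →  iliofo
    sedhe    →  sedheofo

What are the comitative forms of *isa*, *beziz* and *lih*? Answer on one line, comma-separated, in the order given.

The suffix is conditioned by the final sound: -nun when the stem ends in a sibilant (*tejos*, *kafebaz*); -oko when the stem ends in a non-sibilant consonant (*revap*, *homir*, *ih*); -ofo when the stem ends in a vowel (*luwa*, *ili*, *sedhe*).
*isa* — final sound /a/ (a vowel) → -ofo → *isaofo*.
*beziz* — final sound /z/ (a sibilant) → -nun → *beziznun*.
Since the final sound of *lih* is /h/ (a non-sibilant consonant), it takes -oko, giving *lihoko*.

isaofo, beziznun, lihoko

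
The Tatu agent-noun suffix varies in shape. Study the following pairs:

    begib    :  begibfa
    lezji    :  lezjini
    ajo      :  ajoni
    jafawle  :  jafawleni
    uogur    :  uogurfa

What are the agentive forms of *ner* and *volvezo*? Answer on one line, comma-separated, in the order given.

nerfa, volvezoni

The pattern is consonant vs. vowel: -fa when the stem ends in a consonant (*begib*, *uogur*); -ni when the stem ends in a vowel (*lezji*, *ajo*, *jafawle*).
*ner* — final sound /r/ (a consonant) → -fa → *nerfa*.
*volvezo*: final sound = /o/, a vowel → -ni → *volvezoni*.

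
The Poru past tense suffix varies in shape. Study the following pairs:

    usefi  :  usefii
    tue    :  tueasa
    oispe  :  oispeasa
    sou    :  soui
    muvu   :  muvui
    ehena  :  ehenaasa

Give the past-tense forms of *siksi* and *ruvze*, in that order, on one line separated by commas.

The alternation tracks the last vowel of the stem — -i when the last vowel of the stem is a high vowel (*usefi*, *sou*, *muvu*); -asa when the last vowel of the stem is a non-high vowel (*tue*, *oispe*, *ehena*).
The last vowel of *siksi* is /i/, which is a high vowel, so the suffix is -i, giving *siksii*.
Since the last vowel of *ruvze* is /e/ (a non-high vowel), it takes -asa, giving *ruvzeasa*.

siksii, ruvzeasa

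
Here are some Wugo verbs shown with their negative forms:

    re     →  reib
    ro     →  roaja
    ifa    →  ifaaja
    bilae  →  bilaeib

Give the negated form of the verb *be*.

beib

Looking at the last vowel of each stem: -ib when the last vowel of the stem is a front vowel (*re*, *bilae*); -aja when the last vowel of the stem is a back vowel (*ro*, *ifa*).
The last vowel of *be* is /e/, which is a front vowel, so the suffix is -ib, giving *beib*.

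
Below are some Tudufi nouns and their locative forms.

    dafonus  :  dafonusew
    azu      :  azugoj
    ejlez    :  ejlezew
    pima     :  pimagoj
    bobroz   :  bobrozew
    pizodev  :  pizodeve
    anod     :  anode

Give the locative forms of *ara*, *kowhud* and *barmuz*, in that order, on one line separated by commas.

The alternation tracks the final sound of the stem — -ew when the stem ends in a sibilant (*dafonus*, *ejlez*, *bobroz*); -e when the stem ends in a non-sibilant consonant (*pizodev*, *anod*); -goj when the stem ends in a vowel (*azu*, *pima*).
*ara* — final sound /a/ (a vowel) → -goj → *aragoj*.
The final sound of *kowhud* is /d/, which is a non-sibilant consonant, so the suffix is -e, giving *kowhude*.
*barmuz*: final sound = /z/, a sibilant → -ew → *barmuzew*.

aragoj, kowhude, barmuzew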